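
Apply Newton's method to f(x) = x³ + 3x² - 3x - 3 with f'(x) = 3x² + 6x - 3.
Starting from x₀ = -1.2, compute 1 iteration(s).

f(x) = x³ + 3x² - 3x - 3
f'(x) = 3x² + 6x - 3
x₀ = -1.2

Newton-Raphson formula: x_{n+1} = x_n - f(x_n)/f'(x_n)

Iteration 1:
  f(-1.200000) = 3.192000
  f'(-1.200000) = -5.880000
  x_1 = -1.200000 - 3.192000/(-5.880000) = -0.657143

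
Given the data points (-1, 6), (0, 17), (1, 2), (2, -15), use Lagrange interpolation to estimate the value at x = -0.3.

Lagrange interpolation formula:
P(x) = Σ yᵢ × Lᵢ(x)
where Lᵢ(x) = Π_{j≠i} (x - xⱼ)/(xᵢ - xⱼ)

L_0(-0.3) = (-0.3 - 0)/(-1 - 0) × (-0.3 - 1)/(-1 - 1) × (-0.3 - 2)/(-1 - 2) = 0.149500
L_1(-0.3) = (-0.3 - (-1))/(0 - (-1)) × (-0.3 - 1)/(0 - 1) × (-0.3 - 2)/(0 - 2) = 1.046500
L_2(-0.3) = (-0.3 - (-1))/(1 - (-1)) × (-0.3 - 0)/(1 - 0) × (-0.3 - 2)/(1 - 2) = -0.241500
L_3(-0.3) = (-0.3 - (-1))/(2 - (-1)) × (-0.3 - 0)/(2 - 0) × (-0.3 - 1)/(2 - 1) = 0.045500

P(-0.3) = 6×L_0(-0.3) + 17×L_1(-0.3) + 2×L_2(-0.3) + (-15)×L_3(-0.3)
P(-0.3) = 17.522000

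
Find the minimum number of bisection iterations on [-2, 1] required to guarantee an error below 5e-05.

We need (b-a)/2^n ≤ 5e-05
(1 - (-2))/2^n ≤ 5e-05
3/2^n ≤ 5e-05
2^n ≥ 60000
n ≥ log₂(60000) = 15.87
n ≥ 16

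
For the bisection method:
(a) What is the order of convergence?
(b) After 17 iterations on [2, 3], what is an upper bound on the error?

(a) Bisection has linear (order 1) convergence; the error is halved each step.

(b) Error bound = (b-a)/2^n = (3 - 2)/2^{17}
    = 1/2^{17}

(a) 1 (linear); (b) error ≤ 7.63e-06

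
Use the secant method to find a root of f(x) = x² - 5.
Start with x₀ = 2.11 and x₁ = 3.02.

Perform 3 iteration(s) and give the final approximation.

f(x) = x² - 5
x₀ = 2.11, x₁ = 3.02

Secant formula: x_{n+1} = x_n - f(x_n)(x_n - x_{n-1})/(f(x_n) - f(x_{n-1}))

Iteration 1:
  f(2.110000) = -0.547900
  f(3.020000) = 4.120400
  x_2 = 3.020000 - 4.120400×(3.020000 - 2.110000)/(4.120400 - (-0.547900))
       = 2.216803
Iteration 2:
  f(3.020000) = 4.120400
  f(2.216803) = -0.085784
  x_3 = 2.216803 - (-0.085784)×(2.216803 - 3.020000)/(-0.085784 - 4.120400)
       = 2.233184
Iteration 3:
  f(2.216803) = -0.085784
  f(2.233184) = -0.012889
  x_4 = 2.233184 - (-0.012889)×(2.233184 - 2.216803)/(-0.012889 - (-0.085784))
       = 2.236080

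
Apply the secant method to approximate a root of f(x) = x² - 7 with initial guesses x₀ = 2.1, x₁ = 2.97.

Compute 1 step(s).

f(x) = x² - 7
x₀ = 2.1, x₁ = 2.97

Secant formula: x_{n+1} = x_n - f(x_n)(x_n - x_{n-1})/(f(x_n) - f(x_{n-1}))

Iteration 1:
  f(2.100000) = -2.590000
  f(2.970000) = 1.820900
  x_2 = 2.970000 - 1.820900×(2.970000 - 2.100000)/(1.820900 - (-2.590000))
       = 2.610848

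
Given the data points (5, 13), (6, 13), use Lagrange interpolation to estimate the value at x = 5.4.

Lagrange interpolation formula:
P(x) = Σ yᵢ × Lᵢ(x)
where Lᵢ(x) = Π_{j≠i} (x - xⱼ)/(xᵢ - xⱼ)

L_0(5.4) = (5.4 - 6)/(5 - 6) = 0.600000
L_1(5.4) = (5.4 - 5)/(6 - 5) = 0.400000

P(5.4) = 13×L_0(5.4) + 13×L_1(5.4)
P(5.4) = 13.000000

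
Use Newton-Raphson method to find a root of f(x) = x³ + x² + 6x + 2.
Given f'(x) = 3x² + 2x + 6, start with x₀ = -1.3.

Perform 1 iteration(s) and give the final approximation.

f(x) = x³ + x² + 6x + 2
f'(x) = 3x² + 2x + 6
x₀ = -1.3

Newton-Raphson formula: x_{n+1} = x_n - f(x_n)/f'(x_n)

Iteration 1:
  f(-1.300000) = -6.307000
  f'(-1.300000) = 8.470000
  x_1 = -1.300000 - (-6.307000)/8.470000 = -0.555372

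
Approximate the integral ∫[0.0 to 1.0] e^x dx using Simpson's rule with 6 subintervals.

f(x) = e^x
a = 0.0, b = 1.0, n = 6
h = (b - a)/n = 0.166667

Simpson's rule: (h/3)[f(x₀) + 4f(x₁) + 2f(x₂) + ... + f(xₙ)]

x_0 = 0.0000, f(x_0) = 1.000000, coefficient = 1
x_1 = 0.1667, f(x_1) = 1.181360, coefficient = 4
x_2 = 0.3333, f(x_2) = 1.395612, coefficient = 2
x_3 = 0.5000, f(x_3) = 1.648721, coefficient = 4
x_4 = 0.6667, f(x_4) = 1.947734, coefficient = 2
x_5 = 0.8333, f(x_5) = 2.300976, coefficient = 4
x_6 = 1.0000, f(x_6) = 2.718282, coefficient = 1

I ≈ (0.166667/3) × 30.929205 = 1.718289
Exact value: 1.718282
Error: 0.000007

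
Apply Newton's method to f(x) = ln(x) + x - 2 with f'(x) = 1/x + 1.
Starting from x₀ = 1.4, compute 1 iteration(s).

f(x) = ln(x) + x - 2
f'(x) = 1/x + 1
x₀ = 1.4

Newton-Raphson formula: x_{n+1} = x_n - f(x_n)/f'(x_n)

Iteration 1:
  f(1.400000) = -0.263528
  f'(1.400000) = 1.714286
  x_1 = 1.400000 - (-0.263528)/1.714286 = 1.553725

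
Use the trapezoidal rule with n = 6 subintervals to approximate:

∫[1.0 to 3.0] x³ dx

f(x) = x³
a = 1.0, b = 3.0, n = 6
h = (b - a)/n = 0.333333

Trapezoidal rule: (h/2)[f(x₀) + 2f(x₁) + 2f(x₂) + ... + f(xₙ)]

x_0 = 1.0000, f(x_0) = 1.000000, coefficient = 1
x_1 = 1.3333, f(x_1) = 2.370370, coefficient = 2
x_2 = 1.6667, f(x_2) = 4.629630, coefficient = 2
x_3 = 2.0000, f(x_3) = 8.000000, coefficient = 2
x_4 = 2.3333, f(x_4) = 12.703704, coefficient = 2
x_5 = 2.6667, f(x_5) = 18.962963, coefficient = 2
x_6 = 3.0000, f(x_6) = 27.000000, coefficient = 1

I ≈ (0.333333/2) × 121.333333 = 20.222222
Exact value: 20.000000
Error: 0.222222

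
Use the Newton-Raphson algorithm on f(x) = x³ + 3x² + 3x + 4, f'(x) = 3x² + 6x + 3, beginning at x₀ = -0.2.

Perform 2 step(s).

f(x) = x³ + 3x² + 3x + 4
f'(x) = 3x² + 6x + 3
x₀ = -0.2

Newton-Raphson formula: x_{n+1} = x_n - f(x_n)/f'(x_n)

Iteration 1:
  f(-0.200000) = 3.512000
  f'(-0.200000) = 1.920000
  x_1 = -0.200000 - 3.512000/1.920000 = -2.029167
Iteration 2:
  f(-2.029167) = 1.909923
  f'(-2.029167) = 3.177552
  x_2 = -2.029167 - 1.909923/3.177552 = -2.630234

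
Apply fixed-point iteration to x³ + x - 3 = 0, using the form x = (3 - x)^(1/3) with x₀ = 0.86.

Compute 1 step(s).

Equation: x³ + x - 3 = 0
Fixed-point form: x = (3 - x)^(1/3)
x₀ = 0.86

x_1 = g(0.860000) = 1.288659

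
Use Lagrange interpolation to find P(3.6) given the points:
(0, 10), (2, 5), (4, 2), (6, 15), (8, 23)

Lagrange interpolation formula:
P(x) = Σ yᵢ × Lᵢ(x)
where Lᵢ(x) = Π_{j≠i} (x - xⱼ)/(xᵢ - xⱼ)

L_0(3.6) = (3.6 - 2)/(0 - 2) × (3.6 - 4)/(0 - 4) × (3.6 - 6)/(0 - 6) × (3.6 - 8)/(0 - 8) = -0.017600
L_1(3.6) = (3.6 - 0)/(2 - 0) × (3.6 - 4)/(2 - 4) × (3.6 - 6)/(2 - 6) × (3.6 - 8)/(2 - 8) = 0.158400
L_2(3.6) = (3.6 - 0)/(4 - 0) × (3.6 - 2)/(4 - 2) × (3.6 - 6)/(4 - 6) × (3.6 - 8)/(4 - 8) = 0.950400
L_3(3.6) = (3.6 - 0)/(6 - 0) × (3.6 - 2)/(6 - 2) × (3.6 - 4)/(6 - 4) × (3.6 - 8)/(6 - 8) = -0.105600
L_4(3.6) = (3.6 - 0)/(8 - 0) × (3.6 - 2)/(8 - 2) × (3.6 - 4)/(8 - 4) × (3.6 - 6)/(8 - 6) = 0.014400

P(3.6) = 10×L_0(3.6) + 5×L_1(3.6) + 2×L_2(3.6) + 15×L_3(3.6) + 23×L_4(3.6)
P(3.6) = 1.264000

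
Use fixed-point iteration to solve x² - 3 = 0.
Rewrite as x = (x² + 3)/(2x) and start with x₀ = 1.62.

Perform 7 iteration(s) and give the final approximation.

Equation: x² - 3 = 0
Fixed-point form: x = (x² + 3)/(2x)
x₀ = 1.62

x_1 = g(1.620000) = 1.735926
x_2 = g(1.735926) = 1.732055
x_3 = g(1.732055) = 1.732051
x_4 = g(1.732051) = 1.732051
x_5 = g(1.732051) = 1.732051
x_6 = g(1.732051) = 1.732051
x_7 = g(1.732051) = 1.732051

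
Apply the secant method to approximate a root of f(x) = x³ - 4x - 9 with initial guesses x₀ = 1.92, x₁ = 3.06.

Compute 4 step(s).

f(x) = x³ - 4x - 9
x₀ = 1.92, x₁ = 3.06

Secant formula: x_{n+1} = x_n - f(x_n)(x_n - x_{n-1})/(f(x_n) - f(x_{n-1}))

Iteration 1:
  f(1.920000) = -9.602112
  f(3.060000) = 7.412616
  x_2 = 3.060000 - 7.412616×(3.060000 - 1.920000)/(7.412616 - (-9.602112))
       = 2.563349
Iteration 2:
  f(3.060000) = 7.412616
  f(2.563349) = -2.410250
  x_3 = 2.563349 - (-2.410250)×(2.563349 - 3.060000)/(-2.410250 - 7.412616)
       = 2.685213
Iteration 3:
  f(2.563349) = -2.410250
  f(2.685213) = -0.379477
  x_4 = 2.685213 - (-0.379477)×(2.685213 - 2.563349)/(-0.379477 - (-2.410250))
       = 2.707985
Iteration 4:
  f(2.685213) = -0.379477
  f(2.707985) = 0.026206
  x_5 = 2.707985 - 0.026206×(2.707985 - 2.685213)/(0.026206 - (-0.379477))
       = 2.706514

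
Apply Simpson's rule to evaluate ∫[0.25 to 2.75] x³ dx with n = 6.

f(x) = x³
a = 0.25, b = 2.75, n = 6
h = (b - a)/n = 0.416667

Simpson's rule: (h/3)[f(x₀) + 4f(x₁) + 2f(x₂) + ... + f(xₙ)]

x_0 = 0.2500, f(x_0) = 0.015625, coefficient = 1
x_1 = 0.6667, f(x_1) = 0.296296, coefficient = 4
x_2 = 1.0833, f(x_2) = 1.271412, coefficient = 2
x_3 = 1.5000, f(x_3) = 3.375000, coefficient = 4
x_4 = 1.9167, f(x_4) = 7.041088, coefficient = 2
x_5 = 2.3333, f(x_5) = 12.703704, coefficient = 4
x_6 = 2.7500, f(x_6) = 20.796875, coefficient = 1

I ≈ (0.416667/3) × 102.937500 = 14.296875
Exact value: 14.296875
Error: 0.000000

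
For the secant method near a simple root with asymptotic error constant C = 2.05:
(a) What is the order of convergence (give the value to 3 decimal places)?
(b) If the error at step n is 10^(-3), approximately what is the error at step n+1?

(a) Secant method has superlinear convergence with order φ = (1+√5)/2 ≈ 1.618.
    This means |e_{n+1}| ≈ C|e_n|^1.618.

(b) With |e_n| = 10^(-3) and C = 2.05:
    |e_{n+1}| ≈ 2.05 × (10^(-3))^1.618 = 2.05 × 10^(-4.85)

(a) ≈ 1.618 (golden ratio); (b) |e_{n+1}| ≈ 2.868e-05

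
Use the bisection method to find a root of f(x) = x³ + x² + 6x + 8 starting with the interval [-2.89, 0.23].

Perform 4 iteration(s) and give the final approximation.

f(x) = x³ + x² + 6x + 8
Initial interval: [-2.89, 0.23]

Iteration 1:
  c_1 = (-2.890000 + 0.230000)/2 = -1.330000
  f(c_1) = f(-1.330000) = -0.563737
  f(a) × f(c) ≥ 0, new interval: [-1.330000, 0.230000]
Iteration 2:
  c_2 = (-1.330000 + 0.230000)/2 = -0.550000
  f(c_2) = f(-0.550000) = 4.836125
  f(a) × f(c) < 0, new interval: [-1.330000, -0.550000]
Iteration 3:
  c_3 = (-1.330000 + (-0.550000))/2 = -0.940000
  f(c_3) = f(-0.940000) = 2.413016
  f(a) × f(c) < 0, new interval: [-1.330000, -0.940000]
Iteration 4:
  c_4 = (-1.330000 + (-0.940000))/2 = -1.135000
  f(c_4) = f(-1.135000) = 1.016090
  f(a) × f(c) < 0, new interval: [-1.330000, -1.135000]

After 4 iteration(s), the approximation is c_4 = -1.135000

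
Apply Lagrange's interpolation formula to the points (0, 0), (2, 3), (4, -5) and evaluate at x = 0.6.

Lagrange interpolation formula:
P(x) = Σ yᵢ × Lᵢ(x)
where Lᵢ(x) = Π_{j≠i} (x - xⱼ)/(xᵢ - xⱼ)

L_0(0.6) = (0.6 - 2)/(0 - 2) × (0.6 - 4)/(0 - 4) = 0.595000
L_1(0.6) = (0.6 - 0)/(2 - 0) × (0.6 - 4)/(2 - 4) = 0.510000
L_2(0.6) = (0.6 - 0)/(4 - 0) × (0.6 - 2)/(4 - 2) = -0.105000

P(0.6) = 0×L_0(0.6) + 3×L_1(0.6) + (-5)×L_2(0.6)
P(0.6) = 2.055000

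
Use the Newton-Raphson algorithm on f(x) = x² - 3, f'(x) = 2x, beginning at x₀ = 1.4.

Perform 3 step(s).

f(x) = x² - 3
f'(x) = 2x
x₀ = 1.4

Newton-Raphson formula: x_{n+1} = x_n - f(x_n)/f'(x_n)

Iteration 1:
  f(1.400000) = -1.040000
  f'(1.400000) = 2.800000
  x_1 = 1.400000 - (-1.040000)/2.800000 = 1.771429
Iteration 2:
  f(1.771429) = 0.137959
  f'(1.771429) = 3.542857
  x_2 = 1.771429 - 0.137959/3.542857 = 1.732488
Iteration 3:
  f(1.732488) = 0.001516
  f'(1.732488) = 3.464977
  x_3 = 1.732488 - 0.001516/3.464977 = 1.732051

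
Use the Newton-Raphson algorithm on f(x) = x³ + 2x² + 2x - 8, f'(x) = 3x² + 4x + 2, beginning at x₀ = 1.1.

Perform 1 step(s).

f(x) = x³ + 2x² + 2x - 8
f'(x) = 3x² + 4x + 2
x₀ = 1.1

Newton-Raphson formula: x_{n+1} = x_n - f(x_n)/f'(x_n)

Iteration 1:
  f(1.100000) = -2.049000
  f'(1.100000) = 10.030000
  x_1 = 1.100000 - (-2.049000)/10.030000 = 1.304287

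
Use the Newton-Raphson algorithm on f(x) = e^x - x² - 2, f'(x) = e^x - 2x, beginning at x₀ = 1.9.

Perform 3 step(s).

f(x) = e^x - x² - 2
f'(x) = e^x - 2x
x₀ = 1.9

Newton-Raphson formula: x_{n+1} = x_n - f(x_n)/f'(x_n)

Iteration 1:
  f(1.900000) = 1.075894
  f'(1.900000) = 2.885894
  x_1 = 1.900000 - 1.075894/2.885894 = 1.527189
Iteration 2:
  f(1.527189) = 0.272906
  f'(1.527189) = 1.550834
  x_2 = 1.527189 - 0.272906/1.550834 = 1.351215
Iteration 3:
  f(1.351215) = 0.036333
  f'(1.351215) = 1.159684
  x_3 = 1.351215 - 0.036333/1.159684 = 1.319885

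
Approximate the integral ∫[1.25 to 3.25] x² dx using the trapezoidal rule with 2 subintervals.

f(x) = x²
a = 1.25, b = 3.25, n = 2
h = (b - a)/n = 1.000000

Trapezoidal rule: (h/2)[f(x₀) + 2f(x₁) + 2f(x₂) + ... + f(xₙ)]

x_0 = 1.2500, f(x_0) = 1.562500, coefficient = 1
x_1 = 2.2500, f(x_1) = 5.062500, coefficient = 2
x_2 = 3.2500, f(x_2) = 10.562500, coefficient = 1

I ≈ (1.000000/2) × 22.250000 = 11.125000
Exact value: 10.791667
Error: 0.333333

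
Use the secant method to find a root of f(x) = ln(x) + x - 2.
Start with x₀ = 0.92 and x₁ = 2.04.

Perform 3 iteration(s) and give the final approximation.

f(x) = ln(x) + x - 2
x₀ = 0.92, x₁ = 2.04

Secant formula: x_{n+1} = x_n - f(x_n)(x_n - x_{n-1})/(f(x_n) - f(x_{n-1}))

Iteration 1:
  f(0.920000) = -1.163382
  f(2.040000) = 0.752950
  x_2 = 2.040000 - 0.752950×(2.040000 - 0.920000)/(0.752950 - (-1.163382))
       = 1.599938
Iteration 2:
  f(2.040000) = 0.752950
  f(1.599938) = 0.069904
  x_3 = 1.599938 - 0.069904×(1.599938 - 2.040000)/(0.069904 - 0.752950)
       = 1.554902
Iteration 3:
  f(1.599938) = 0.069904
  f(1.554902) = -0.003685
  x_4 = 1.554902 - (-0.003685)×(1.554902 - 1.599938)/(-0.003685 - 0.069904)
       = 1.557158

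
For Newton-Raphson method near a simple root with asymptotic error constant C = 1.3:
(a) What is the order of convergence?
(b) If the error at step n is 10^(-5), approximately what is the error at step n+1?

(a) Newton-Raphson has quadratic (order 2) convergence near simple roots.
    This means |e_{n+1}| ≈ C|e_n|².

(b) With |e_n| = 10^(-5) and C = 1.3:
    |e_{n+1}| ≈ 1.3 × (10^(-5))² = 1.3 × 10^(-10)

(a) 2 (quadratic); (b) |e_{n+1}| ≈ 1.300e-10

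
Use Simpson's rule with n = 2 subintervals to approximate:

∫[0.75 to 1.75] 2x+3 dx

f(x) = 2x+3
a = 0.75, b = 1.75, n = 2
h = (b - a)/n = 0.500000

Simpson's rule: (h/3)[f(x₀) + 4f(x₁) + 2f(x₂) + ... + f(xₙ)]

x_0 = 0.7500, f(x_0) = 4.500000, coefficient = 1
x_1 = 1.2500, f(x_1) = 5.500000, coefficient = 4
x_2 = 1.7500, f(x_2) = 6.500000, coefficient = 1

I ≈ (0.500000/3) × 33.000000 = 5.500000
Exact value: 5.500000
Error: 0.000000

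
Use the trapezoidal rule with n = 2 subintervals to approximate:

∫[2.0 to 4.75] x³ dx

f(x) = x³
a = 2.0, b = 4.75, n = 2
h = (b - a)/n = 1.375000

Trapezoidal rule: (h/2)[f(x₀) + 2f(x₁) + 2f(x₂) + ... + f(xₙ)]

x_0 = 2.0000, f(x_0) = 8.000000, coefficient = 1
x_1 = 3.3750, f(x_1) = 38.443359, coefficient = 2
x_2 = 4.7500, f(x_2) = 107.171875, coefficient = 1

I ≈ (1.375000/2) × 192.058594 = 132.040283
Exact value: 123.266602
Error: 8.773682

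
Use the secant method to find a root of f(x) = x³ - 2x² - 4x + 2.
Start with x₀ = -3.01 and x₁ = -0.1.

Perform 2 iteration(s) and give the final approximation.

f(x) = x³ - 2x² - 4x + 2
x₀ = -3.01, x₁ = -0.1

Secant formula: x_{n+1} = x_n - f(x_n)(x_n - x_{n-1})/(f(x_n) - f(x_{n-1}))

Iteration 1:
  f(-3.010000) = -31.351101
  f(-0.100000) = 2.379000
  x_2 = -0.100000 - 2.379000×(-0.100000 - (-3.010000))/(2.379000 - (-31.351101))
       = -0.305244
Iteration 2:
  f(-0.100000) = 2.379000
  f(-0.305244) = 3.006187
  x_3 = -0.305244 - 3.006187×(-0.305244 - (-0.100000))/(3.006187 - 2.379000)
       = 0.678516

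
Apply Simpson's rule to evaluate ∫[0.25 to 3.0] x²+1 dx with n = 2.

f(x) = x²+1
a = 0.25, b = 3.0, n = 2
h = (b - a)/n = 1.375000

Simpson's rule: (h/3)[f(x₀) + 4f(x₁) + 2f(x₂) + ... + f(xₙ)]

x_0 = 0.2500, f(x_0) = 1.062500, coefficient = 1
x_1 = 1.6250, f(x_1) = 3.640625, coefficient = 4
x_2 = 3.0000, f(x_2) = 10.000000, coefficient = 1

I ≈ (1.375000/3) × 25.625000 = 11.744792
Exact value: 11.744792
Error: 0.000000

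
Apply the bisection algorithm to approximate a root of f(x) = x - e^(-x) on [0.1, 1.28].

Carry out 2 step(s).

f(x) = x - e^(-x)
Initial interval: [0.1, 1.28]

Iteration 1:
  c_1 = (0.100000 + 1.280000)/2 = 0.690000
  f(c_1) = f(0.690000) = 0.188424
  f(a) × f(c) < 0, new interval: [0.100000, 0.690000]
Iteration 2:
  c_2 = (0.100000 + 0.690000)/2 = 0.395000
  f(c_2) = f(0.395000) = -0.278680
  f(a) × f(c) ≥ 0, new interval: [0.395000, 0.690000]

After 2 iteration(s), the approximation is c_2 = 0.395000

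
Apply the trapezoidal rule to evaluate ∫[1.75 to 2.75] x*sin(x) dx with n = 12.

f(x) = x*sin(x)
a = 1.75, b = 2.75, n = 12
h = (b - a)/n = 0.083333

Trapezoidal rule: (h/2)[f(x₀) + 2f(x₁) + 2f(x₂) + ... + f(xₙ)]

x_0 = 1.7500, f(x_0) = 1.721975, coefficient = 1
x_1 = 1.8333, f(x_1) = 1.770514, coefficient = 2
x_2 = 1.9167, f(x_2) = 1.803163, coefficient = 2
x_3 = 2.0000, f(x_3) = 1.818595, coefficient = 2
x_4 = 2.0833, f(x_4) = 1.815632, coefficient = 2
x_5 = 2.1667, f(x_5) = 1.793264, coefficient = 2
x_6 = 2.2500, f(x_6) = 1.750665, coefficient = 2
x_7 = 2.3333, f(x_7) = 1.687200, coefficient = 2
x_8 = 2.4167, f(x_8) = 1.602443, coefficient = 2
x_9 = 2.5000, f(x_9) = 1.496180, coefficient = 2
x_10 = 2.5833, f(x_10) = 1.368419, coefficient = 2
x_11 = 2.6667, f(x_11) = 1.219394, coefficient = 2
x_12 = 2.7500, f(x_12) = 1.049568, coefficient = 1

I ≈ (0.083333/2) × 39.022481 = 1.625937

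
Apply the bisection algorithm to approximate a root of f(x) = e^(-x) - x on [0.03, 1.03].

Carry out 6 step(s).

f(x) = e^(-x) - x
Initial interval: [0.03, 1.03]

Iteration 1:
  c_1 = (0.030000 + 1.030000)/2 = 0.530000
  f(c_1) = f(0.530000) = 0.058605
  f(a) × f(c) ≥ 0, new interval: [0.530000, 1.030000]
Iteration 2:
  c_2 = (0.530000 + 1.030000)/2 = 0.780000
  f(c_2) = f(0.780000) = -0.321594
  f(a) × f(c) < 0, new interval: [0.530000, 0.780000]
Iteration 3:
  c_3 = (0.530000 + 0.780000)/2 = 0.655000
  f(c_3) = f(0.655000) = -0.135558
  f(a) × f(c) < 0, new interval: [0.530000, 0.655000]
Iteration 4:
  c_4 = (0.530000 + 0.655000)/2 = 0.592500
  f(c_4) = f(0.592500) = -0.039557
  f(a) × f(c) < 0, new interval: [0.530000, 0.592500]
Iteration 5:
  c_5 = (0.530000 + 0.592500)/2 = 0.561250
  f(c_5) = f(0.561250) = 0.009245
  f(a) × f(c) ≥ 0, new interval: [0.561250, 0.592500]
Iteration 6:
  c_6 = (0.561250 + 0.592500)/2 = 0.576875
  f(c_6) = f(0.576875) = -0.015224
  f(a) × f(c) < 0, new interval: [0.561250, 0.576875]

After 6 iteration(s), the approximation is c_6 = 0.576875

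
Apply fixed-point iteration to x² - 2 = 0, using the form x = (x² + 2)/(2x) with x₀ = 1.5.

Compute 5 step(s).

Equation: x² - 2 = 0
Fixed-point form: x = (x² + 2)/(2x)
x₀ = 1.5

x_1 = g(1.500000) = 1.416667
x_2 = g(1.416667) = 1.414216
x_3 = g(1.414216) = 1.414214
x_4 = g(1.414214) = 1.414214
x_5 = g(1.414214) = 1.414214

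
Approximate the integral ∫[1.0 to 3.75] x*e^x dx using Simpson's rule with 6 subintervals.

f(x) = x*e^x
a = 1.0, b = 3.75, n = 6
h = (b - a)/n = 0.458333

Simpson's rule: (h/3)[f(x₀) + 4f(x₁) + 2f(x₂) + ... + f(xₙ)]

x_0 = 1.0000, f(x_0) = 2.718282, coefficient = 1
x_1 = 1.4583, f(x_1) = 6.269067, coefficient = 4
x_2 = 1.9167, f(x_2) = 13.029998, coefficient = 2
x_3 = 2.3750, f(x_3) = 25.533656, coefficient = 4
x_4 = 2.8333, f(x_4) = 48.172446, coefficient = 2
x_5 = 3.2917, f(x_5) = 88.505145, coefficient = 4
x_6 = 3.7500, f(x_6) = 159.454058, coefficient = 1

I ≈ (0.458333/3) × 765.808703 = 116.998552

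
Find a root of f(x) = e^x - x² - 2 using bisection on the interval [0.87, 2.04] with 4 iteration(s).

f(x) = e^x - x² - 2
Initial interval: [0.87, 2.04]

Iteration 1:
  c_1 = (0.870000 + 2.040000)/2 = 1.455000
  f(c_1) = f(1.455000) = 0.167458
  f(a) × f(c) < 0, new interval: [0.870000, 1.455000]
Iteration 2:
  c_2 = (0.870000 + 1.455000)/2 = 1.162500
  f(c_2) = f(1.162500) = -0.153488
  f(a) × f(c) ≥ 0, new interval: [1.162500, 1.455000]
Iteration 3:
  c_3 = (1.162500 + 1.455000)/2 = 1.308750
  f(c_3) = f(1.308750) = -0.011283
  f(a) × f(c) ≥ 0, new interval: [1.308750, 1.455000]
Iteration 4:
  c_4 = (1.308750 + 1.455000)/2 = 1.381875
  f(c_4) = f(1.381875) = 0.072783
  f(a) × f(c) < 0, new interval: [1.308750, 1.381875]

After 4 iteration(s), the approximation is c_4 = 1.381875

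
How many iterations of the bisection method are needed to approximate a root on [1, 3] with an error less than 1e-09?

We need (b-a)/2^n ≤ 1e-09
(3 - 1)/2^n ≤ 1e-09
2/2^n ≤ 1e-09
2^n ≥ 2000000000
n ≥ log₂(2000000000) = 30.90
n ≥ 31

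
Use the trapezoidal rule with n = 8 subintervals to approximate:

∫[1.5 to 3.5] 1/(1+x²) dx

f(x) = 1/(1+x²)
a = 1.5, b = 3.5, n = 8
h = (b - a)/n = 0.250000

Trapezoidal rule: (h/2)[f(x₀) + 2f(x₁) + 2f(x₂) + ... + f(xₙ)]

x_0 = 1.5000, f(x_0) = 0.307692, coefficient = 1
x_1 = 1.7500, f(x_1) = 0.246154, coefficient = 2
x_2 = 2.0000, f(x_2) = 0.200000, coefficient = 2
x_3 = 2.2500, f(x_3) = 0.164948, coefficient = 2
x_4 = 2.5000, f(x_4) = 0.137931, coefficient = 2
x_5 = 2.7500, f(x_5) = 0.116788, coefficient = 2
x_6 = 3.0000, f(x_6) = 0.100000, coefficient = 2
x_7 = 3.2500, f(x_7) = 0.086486, coefficient = 2
x_8 = 3.5000, f(x_8) = 0.075472, coefficient = 1

I ≈ (0.250000/2) × 2.487780 = 0.310973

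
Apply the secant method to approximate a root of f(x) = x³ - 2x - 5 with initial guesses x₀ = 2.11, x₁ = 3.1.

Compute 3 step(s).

f(x) = x³ - 2x - 5
x₀ = 2.11, x₁ = 3.1

Secant formula: x_{n+1} = x_n - f(x_n)(x_n - x_{n-1})/(f(x_n) - f(x_{n-1}))

Iteration 1:
  f(2.110000) = 0.173931
  f(3.100000) = 18.591000
  x_2 = 3.100000 - 18.591000×(3.100000 - 2.110000)/(18.591000 - 0.173931)
       = 2.100650
Iteration 2:
  f(3.100000) = 18.591000
  f(2.100650) = 0.068307
  x_3 = 2.100650 - 0.068307×(2.100650 - 3.100000)/(0.068307 - 18.591000)
       = 2.096965
Iteration 3:
  f(2.100650) = 0.068307
  f(2.096965) = 0.026976
  x_4 = 2.096965 - 0.026976×(2.096965 - 2.100650)/(0.026976 - 0.068307)
       = 2.094560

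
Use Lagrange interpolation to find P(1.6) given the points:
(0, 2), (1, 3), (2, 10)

Lagrange interpolation formula:
P(x) = Σ yᵢ × Lᵢ(x)
where Lᵢ(x) = Π_{j≠i} (x - xⱼ)/(xᵢ - xⱼ)

L_0(1.6) = (1.6 - 1)/(0 - 1) × (1.6 - 2)/(0 - 2) = -0.120000
L_1(1.6) = (1.6 - 0)/(1 - 0) × (1.6 - 2)/(1 - 2) = 0.640000
L_2(1.6) = (1.6 - 0)/(2 - 0) × (1.6 - 1)/(2 - 1) = 0.480000

P(1.6) = 2×L_0(1.6) + 3×L_1(1.6) + 10×L_2(1.6)
P(1.6) = 6.480000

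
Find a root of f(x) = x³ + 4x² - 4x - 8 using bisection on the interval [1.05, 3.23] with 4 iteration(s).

f(x) = x³ + 4x² - 4x - 8
Initial interval: [1.05, 3.23]

Iteration 1:
  c_1 = (1.050000 + 3.230000)/2 = 2.140000
  f(c_1) = f(2.140000) = 11.558744
  f(a) × f(c) < 0, new interval: [1.050000, 2.140000]
Iteration 2:
  c_2 = (1.050000 + 2.140000)/2 = 1.595000
  f(c_2) = f(1.595000) = -0.146180
  f(a) × f(c) ≥ 0, new interval: [1.595000, 2.140000]
Iteration 3:
  c_3 = (1.595000 + 2.140000)/2 = 1.867500
  f(c_3) = f(1.867500) = 4.993236
  f(a) × f(c) < 0, new interval: [1.595000, 1.867500]
Iteration 4:
  c_4 = (1.595000 + 1.867500)/2 = 1.731250
  f(c_4) = f(1.731250) = 2.252855
  f(a) × f(c) < 0, new interval: [1.595000, 1.731250]

After 4 iteration(s), the approximation is c_4 = 1.731250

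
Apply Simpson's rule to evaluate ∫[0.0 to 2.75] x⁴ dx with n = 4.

f(x) = x⁴
a = 0.0, b = 2.75, n = 4
h = (b - a)/n = 0.687500

Simpson's rule: (h/3)[f(x₀) + 4f(x₁) + 2f(x₂) + ... + f(xₙ)]

x_0 = 0.0000, f(x_0) = 0.000000, coefficient = 1
x_1 = 0.6875, f(x_1) = 0.223404, coefficient = 4
x_2 = 1.3750, f(x_2) = 3.574463, coefficient = 2
x_3 = 2.0625, f(x_3) = 18.095718, coefficient = 4
x_4 = 2.7500, f(x_4) = 57.191406, coefficient = 1

I ≈ (0.687500/3) × 137.616821 = 31.537188
Exact value: 31.455273
Error: 0.081915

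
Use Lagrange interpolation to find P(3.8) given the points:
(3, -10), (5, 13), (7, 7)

Lagrange interpolation formula:
P(x) = Σ yᵢ × Lᵢ(x)
where Lᵢ(x) = Π_{j≠i} (x - xⱼ)/(xᵢ - xⱼ)

L_0(3.8) = (3.8 - 5)/(3 - 5) × (3.8 - 7)/(3 - 7) = 0.480000
L_1(3.8) = (3.8 - 3)/(5 - 3) × (3.8 - 7)/(5 - 7) = 0.640000
L_2(3.8) = (3.8 - 3)/(7 - 3) × (3.8 - 5)/(7 - 5) = -0.120000

P(3.8) = (-10)×L_0(3.8) + 13×L_1(3.8) + 7×L_2(3.8)
P(3.8) = 2.680000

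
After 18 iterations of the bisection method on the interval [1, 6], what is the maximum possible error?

Bisection error bound: |error| ≤ (b-a)/2^n
|error| ≤ (6 - 1)/2^18 = 5/2^18
|error| ≤ 0.0000190735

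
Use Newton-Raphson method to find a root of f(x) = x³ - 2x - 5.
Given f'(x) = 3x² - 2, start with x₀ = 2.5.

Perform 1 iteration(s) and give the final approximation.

f(x) = x³ - 2x - 5
f'(x) = 3x² - 2
x₀ = 2.5

Newton-Raphson formula: x_{n+1} = x_n - f(x_n)/f'(x_n)

Iteration 1:
  f(2.500000) = 5.625000
  f'(2.500000) = 16.750000
  x_1 = 2.500000 - 5.625000/16.750000 = 2.164179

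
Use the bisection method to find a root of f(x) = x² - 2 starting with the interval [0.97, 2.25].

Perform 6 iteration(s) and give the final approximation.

f(x) = x² - 2
Initial interval: [0.97, 2.25]

Iteration 1:
  c_1 = (0.970000 + 2.250000)/2 = 1.610000
  f(c_1) = f(1.610000) = 0.592100
  f(a) × f(c) < 0, new interval: [0.970000, 1.610000]
Iteration 2:
  c_2 = (0.970000 + 1.610000)/2 = 1.290000
  f(c_2) = f(1.290000) = -0.335900
  f(a) × f(c) ≥ 0, new interval: [1.290000, 1.610000]
Iteration 3:
  c_3 = (1.290000 + 1.610000)/2 = 1.450000
  f(c_3) = f(1.450000) = 0.102500
  f(a) × f(c) < 0, new interval: [1.290000, 1.450000]
Iteration 4:
  c_4 = (1.290000 + 1.450000)/2 = 1.370000
  f(c_4) = f(1.370000) = -0.123100
  f(a) × f(c) ≥ 0, new interval: [1.370000, 1.450000]
Iteration 5:
  c_5 = (1.370000 + 1.450000)/2 = 1.410000
  f(c_5) = f(1.410000) = -0.011900
  f(a) × f(c) ≥ 0, new interval: [1.410000, 1.450000]
Iteration 6:
  c_6 = (1.410000 + 1.450000)/2 = 1.430000
  f(c_6) = f(1.430000) = 0.044900
  f(a) × f(c) < 0, new interval: [1.410000, 1.430000]

After 6 iteration(s), the approximation is c_6 = 1.430000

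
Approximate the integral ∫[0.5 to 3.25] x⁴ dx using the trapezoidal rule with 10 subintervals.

f(x) = x⁴
a = 0.5, b = 3.25, n = 10
h = (b - a)/n = 0.275000

Trapezoidal rule: (h/2)[f(x₀) + 2f(x₁) + 2f(x₂) + ... + f(xₙ)]

x_0 = 0.5000, f(x_0) = 0.062500, coefficient = 1
x_1 = 0.7750, f(x_1) = 0.360750, coefficient = 2
x_2 = 1.0500, f(x_2) = 1.215506, coefficient = 2
x_3 = 1.3250, f(x_3) = 3.082219, coefficient = 2
x_4 = 1.6000, f(x_4) = 6.553600, coefficient = 2
x_5 = 1.8750, f(x_5) = 12.359619, coefficient = 2
x_6 = 2.1500, f(x_6) = 21.367506, coefficient = 2
x_7 = 2.4250, f(x_7) = 34.581750, coefficient = 2
x_8 = 2.7000, f(x_8) = 53.144100, coefficient = 2
x_9 = 2.9750, f(x_9) = 78.333563, coefficient = 2
x_10 = 3.2500, f(x_10) = 111.566406, coefficient = 1

I ≈ (0.275000/2) × 533.626135 = 73.373594
Exact value: 72.511914
Error: 0.861680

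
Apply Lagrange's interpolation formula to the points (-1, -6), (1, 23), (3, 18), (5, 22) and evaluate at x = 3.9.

Lagrange interpolation formula:
P(x) = Σ yᵢ × Lᵢ(x)
where Lᵢ(x) = Π_{j≠i} (x - xⱼ)/(xᵢ - xⱼ)

L_0(3.9) = (3.9 - 1)/(-1 - 1) × (3.9 - 3)/(-1 - 3) × (3.9 - 5)/(-1 - 5) = 0.059813
L_1(3.9) = (3.9 - (-1))/(1 - (-1)) × (3.9 - 3)/(1 - 3) × (3.9 - 5)/(1 - 5) = -0.303188
L_2(3.9) = (3.9 - (-1))/(3 - (-1)) × (3.9 - 1)/(3 - 1) × (3.9 - 5)/(3 - 5) = 0.976938
L_3(3.9) = (3.9 - (-1))/(5 - (-1)) × (3.9 - 1)/(5 - 1) × (3.9 - 3)/(5 - 3) = 0.266437

P(3.9) = (-6)×L_0(3.9) + 23×L_1(3.9) + 18×L_2(3.9) + 22×L_3(3.9)
P(3.9) = 16.114313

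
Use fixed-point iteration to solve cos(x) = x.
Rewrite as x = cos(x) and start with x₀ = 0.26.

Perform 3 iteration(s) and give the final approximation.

Equation: cos(x) = x
Fixed-point form: x = cos(x)
x₀ = 0.26

x_1 = g(0.260000) = 0.966390
x_2 = g(0.966390) = 0.568274
x_3 = g(0.568274) = 0.842831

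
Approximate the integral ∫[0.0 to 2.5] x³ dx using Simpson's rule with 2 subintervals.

f(x) = x³
a = 0.0, b = 2.5, n = 2
h = (b - a)/n = 1.250000

Simpson's rule: (h/3)[f(x₀) + 4f(x₁) + 2f(x₂) + ... + f(xₙ)]

x_0 = 0.0000, f(x_0) = 0.000000, coefficient = 1
x_1 = 1.2500, f(x_1) = 1.953125, coefficient = 4
x_2 = 2.5000, f(x_2) = 15.625000, coefficient = 1

I ≈ (1.250000/3) × 23.437500 = 9.765625
Exact value: 9.765625
Error: 0.000000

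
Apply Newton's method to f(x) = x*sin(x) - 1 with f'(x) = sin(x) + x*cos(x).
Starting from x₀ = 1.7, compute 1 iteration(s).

f(x) = x*sin(x) - 1
f'(x) = sin(x) + x*cos(x)
x₀ = 1.7

Newton-Raphson formula: x_{n+1} = x_n - f(x_n)/f'(x_n)

Iteration 1:
  f(1.700000) = 0.685830
  f'(1.700000) = 0.772629
  x_1 = 1.700000 - 0.685830/0.772629 = 0.812342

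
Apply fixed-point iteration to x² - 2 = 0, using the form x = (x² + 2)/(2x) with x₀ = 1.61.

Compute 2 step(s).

Equation: x² - 2 = 0
Fixed-point form: x = (x² + 2)/(2x)
x₀ = 1.61

x_1 = g(1.610000) = 1.426118
x_2 = g(1.426118) = 1.414263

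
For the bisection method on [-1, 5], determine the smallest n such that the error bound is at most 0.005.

We need (b-a)/2^n ≤ 0.005
(5 - (-1))/2^n ≤ 0.005
6/2^n ≤ 0.005
2^n ≥ 1200
n ≥ log₂(1200) = 10.23
n ≥ 11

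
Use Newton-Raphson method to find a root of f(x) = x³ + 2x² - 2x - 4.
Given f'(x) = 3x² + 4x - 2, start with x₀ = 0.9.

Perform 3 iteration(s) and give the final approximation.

f(x) = x³ + 2x² - 2x - 4
f'(x) = 3x² + 4x - 2
x₀ = 0.9

Newton-Raphson formula: x_{n+1} = x_n - f(x_n)/f'(x_n)

Iteration 1:
  f(0.900000) = -3.451000
  f'(0.900000) = 4.030000
  x_1 = 0.900000 - (-3.451000)/4.030000 = 1.756328
Iteration 2:
  f(1.756328) = 4.074438
  f'(1.756328) = 14.279369
  x_2 = 1.756328 - 4.074438/14.279369 = 1.470990
Iteration 3:
  f(1.470990) = 0.568590
  f'(1.470990) = 10.375397
  x_3 = 1.470990 - 0.568590/10.375397 = 1.416188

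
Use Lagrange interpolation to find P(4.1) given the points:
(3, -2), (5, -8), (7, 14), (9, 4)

Lagrange interpolation formula:
P(x) = Σ yᵢ × Lᵢ(x)
where Lᵢ(x) = Π_{j≠i} (x - xⱼ)/(xᵢ - xⱼ)

L_0(4.1) = (4.1 - 5)/(3 - 5) × (4.1 - 7)/(3 - 7) × (4.1 - 9)/(3 - 9) = 0.266438
L_1(4.1) = (4.1 - 3)/(5 - 3) × (4.1 - 7)/(5 - 7) × (4.1 - 9)/(5 - 9) = 0.976937
L_2(4.1) = (4.1 - 3)/(7 - 3) × (4.1 - 5)/(7 - 5) × (4.1 - 9)/(7 - 9) = -0.303188
L_3(4.1) = (4.1 - 3)/(9 - 3) × (4.1 - 5)/(9 - 5) × (4.1 - 7)/(9 - 7) = 0.059813

P(4.1) = (-2)×L_0(4.1) + (-8)×L_1(4.1) + 14×L_2(4.1) + 4×L_3(4.1)
P(4.1) = -12.353750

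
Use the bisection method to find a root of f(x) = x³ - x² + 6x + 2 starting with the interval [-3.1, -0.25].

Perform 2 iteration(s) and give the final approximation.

f(x) = x³ - x² + 6x + 2
Initial interval: [-3.1, -0.25]

Iteration 1:
  c_1 = (-3.100000 + (-0.250000))/2 = -1.675000
  f(c_1) = f(-1.675000) = -15.555047
  f(a) × f(c) ≥ 0, new interval: [-1.675000, -0.250000]
Iteration 2:
  c_2 = (-1.675000 + (-0.250000))/2 = -0.962500
  f(c_2) = f(-0.962500) = -5.593072
  f(a) × f(c) ≥ 0, new interval: [-0.962500, -0.250000]

After 2 iteration(s), the approximation is c_2 = -0.962500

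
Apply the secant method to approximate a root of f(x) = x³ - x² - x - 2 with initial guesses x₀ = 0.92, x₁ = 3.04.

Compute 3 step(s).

f(x) = x³ - x² - x - 2
x₀ = 0.92, x₁ = 3.04

Secant formula: x_{n+1} = x_n - f(x_n)(x_n - x_{n-1})/(f(x_n) - f(x_{n-1}))

Iteration 1:
  f(0.920000) = -2.987712
  f(3.040000) = 13.812864
  x_2 = 3.040000 - 13.812864×(3.040000 - 0.920000)/(13.812864 - (-2.987712))
       = 1.297008
Iteration 2:
  f(3.040000) = 13.812864
  f(1.297008) = -2.797372
  x_3 = 1.297008 - (-2.797372)×(1.297008 - 3.040000)/(-2.797372 - 13.812864)
       = 1.590550
Iteration 3:
  f(1.297008) = -2.797372
  f(1.590550) = -2.096549
  x_4 = 1.590550 - (-2.096549)×(1.590550 - 1.297008)/(-2.096549 - (-2.797372))
       = 2.468694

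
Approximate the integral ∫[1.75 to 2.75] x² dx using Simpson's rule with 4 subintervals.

f(x) = x²
a = 1.75, b = 2.75, n = 4
h = (b - a)/n = 0.250000

Simpson's rule: (h/3)[f(x₀) + 4f(x₁) + 2f(x₂) + ... + f(xₙ)]

x_0 = 1.7500, f(x_0) = 3.062500, coefficient = 1
x_1 = 2.0000, f(x_1) = 4.000000, coefficient = 4
x_2 = 2.2500, f(x_2) = 5.062500, coefficient = 2
x_3 = 2.5000, f(x_3) = 6.250000, coefficient = 4
x_4 = 2.7500, f(x_4) = 7.562500, coefficient = 1

I ≈ (0.250000/3) × 61.750000 = 5.145833
Exact value: 5.145833
Error: 0.000000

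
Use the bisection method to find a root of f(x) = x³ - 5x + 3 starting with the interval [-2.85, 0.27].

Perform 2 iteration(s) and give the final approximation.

f(x) = x³ - 5x + 3
Initial interval: [-2.85, 0.27]

Iteration 1:
  c_1 = (-2.850000 + 0.270000)/2 = -1.290000
  f(c_1) = f(-1.290000) = 7.303311
  f(a) × f(c) < 0, new interval: [-2.850000, -1.290000]
Iteration 2:
  c_2 = (-2.850000 + (-1.290000))/2 = -2.070000
  f(c_2) = f(-2.070000) = 4.480257
  f(a) × f(c) < 0, new interval: [-2.850000, -2.070000]

After 2 iteration(s), the approximation is c_2 = -2.070000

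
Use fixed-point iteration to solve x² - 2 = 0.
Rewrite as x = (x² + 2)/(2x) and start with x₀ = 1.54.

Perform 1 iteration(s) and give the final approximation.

Equation: x² - 2 = 0
Fixed-point form: x = (x² + 2)/(2x)
x₀ = 1.54

x_1 = g(1.540000) = 1.419351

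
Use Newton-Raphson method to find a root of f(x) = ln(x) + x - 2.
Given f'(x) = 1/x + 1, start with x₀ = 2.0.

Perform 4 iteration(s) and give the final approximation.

f(x) = ln(x) + x - 2
f'(x) = 1/x + 1
x₀ = 2.0

Newton-Raphson formula: x_{n+1} = x_n - f(x_n)/f'(x_n)

Iteration 1:
  f(2.000000) = 0.693147
  f'(2.000000) = 1.500000
  x_1 = 2.000000 - 0.693147/1.500000 = 1.537902
Iteration 2:
  f(1.537902) = -0.031679
  f'(1.537902) = 1.650237
  x_2 = 1.537902 - (-0.031679)/1.650237 = 1.557099
Iteration 3:
  f(1.557099) = -0.000077
  f'(1.557099) = 1.642220
  x_3 = 1.557099 - (-0.000077)/1.642220 = 1.557146
Iteration 4:
  f(1.557146) = 0.000000
  f'(1.557146) = 1.642201
  x_4 = 1.557146 - 0.000000/1.642201 = 1.557146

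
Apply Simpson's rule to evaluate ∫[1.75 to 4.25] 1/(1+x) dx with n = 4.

f(x) = 1/(1+x)
a = 1.75, b = 4.25, n = 4
h = (b - a)/n = 0.625000

Simpson's rule: (h/3)[f(x₀) + 4f(x₁) + 2f(x₂) + ... + f(xₙ)]

x_0 = 1.7500, f(x_0) = 0.363636, coefficient = 1
x_1 = 2.3750, f(x_1) = 0.296296, coefficient = 4
x_2 = 3.0000, f(x_2) = 0.250000, coefficient = 2
x_3 = 3.6250, f(x_3) = 0.216216, coefficient = 4
x_4 = 4.2500, f(x_4) = 0.190476, coefficient = 1

I ≈ (0.625000/3) × 3.104163 = 0.646701
Exact value: 0.646627
Error: 0.000073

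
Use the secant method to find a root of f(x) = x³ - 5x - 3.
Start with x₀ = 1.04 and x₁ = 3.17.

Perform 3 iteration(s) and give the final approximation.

f(x) = x³ - 5x - 3
x₀ = 1.04, x₁ = 3.17

Secant formula: x_{n+1} = x_n - f(x_n)(x_n - x_{n-1})/(f(x_n) - f(x_{n-1}))

Iteration 1:
  f(1.040000) = -7.075136
  f(3.170000) = 13.005013
  x_2 = 3.170000 - 13.005013×(3.170000 - 1.040000)/(13.005013 - (-7.075136))
       = 1.790494
Iteration 2:
  f(3.170000) = 13.005013
  f(1.790494) = -6.212379
  x_3 = 1.790494 - (-6.212379)×(1.790494 - 3.170000)/(-6.212379 - 13.005013)
       = 2.236445
Iteration 3:
  f(1.790494) = -6.212379
  f(2.236445) = -2.996226
  x_4 = 2.236445 - (-2.996226)×(2.236445 - 1.790494)/(-2.996226 - (-6.212379))
       = 2.651901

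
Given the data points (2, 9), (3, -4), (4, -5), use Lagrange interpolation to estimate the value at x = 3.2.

Lagrange interpolation formula:
P(x) = Σ yᵢ × Lᵢ(x)
where Lᵢ(x) = Π_{j≠i} (x - xⱼ)/(xᵢ - xⱼ)

L_0(3.2) = (3.2 - 3)/(2 - 3) × (3.2 - 4)/(2 - 4) = -0.080000
L_1(3.2) = (3.2 - 2)/(3 - 2) × (3.2 - 4)/(3 - 4) = 0.960000
L_2(3.2) = (3.2 - 2)/(4 - 2) × (3.2 - 3)/(4 - 3) = 0.120000

P(3.2) = 9×L_0(3.2) + (-4)×L_1(3.2) + (-5)×L_2(3.2)
P(3.2) = -5.160000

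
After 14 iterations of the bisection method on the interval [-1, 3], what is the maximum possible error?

Bisection error bound: |error| ≤ (b-a)/2^n
|error| ≤ (3 - (-1))/2^14 = 4/2^14
|error| ≤ 0.0002441406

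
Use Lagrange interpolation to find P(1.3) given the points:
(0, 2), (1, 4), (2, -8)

Lagrange interpolation formula:
P(x) = Σ yᵢ × Lᵢ(x)
where Lᵢ(x) = Π_{j≠i} (x - xⱼ)/(xᵢ - xⱼ)

L_0(1.3) = (1.3 - 1)/(0 - 1) × (1.3 - 2)/(0 - 2) = -0.105000
L_1(1.3) = (1.3 - 0)/(1 - 0) × (1.3 - 2)/(1 - 2) = 0.910000
L_2(1.3) = (1.3 - 0)/(2 - 0) × (1.3 - 1)/(2 - 1) = 0.195000

P(1.3) = 2×L_0(1.3) + 4×L_1(1.3) + (-8)×L_2(1.3)
P(1.3) = 1.870000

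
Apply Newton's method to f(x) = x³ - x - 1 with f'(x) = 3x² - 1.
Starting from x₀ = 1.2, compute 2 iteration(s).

f(x) = x³ - x - 1
f'(x) = 3x² - 1
x₀ = 1.2

Newton-Raphson formula: x_{n+1} = x_n - f(x_n)/f'(x_n)

Iteration 1:
  f(1.200000) = -0.472000
  f'(1.200000) = 3.320000
  x_1 = 1.200000 - (-0.472000)/3.320000 = 1.342169
Iteration 2:
  f(1.342169) = 0.075636
  f'(1.342169) = 4.404250
  x_2 = 1.342169 - 0.075636/4.404250 = 1.324995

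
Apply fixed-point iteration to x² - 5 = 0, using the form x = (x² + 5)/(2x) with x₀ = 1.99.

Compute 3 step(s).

Equation: x² - 5 = 0
Fixed-point form: x = (x² + 5)/(2x)
x₀ = 1.99

x_1 = g(1.990000) = 2.251281
x_2 = g(2.251281) = 2.236119
x_3 = g(2.236119) = 2.236068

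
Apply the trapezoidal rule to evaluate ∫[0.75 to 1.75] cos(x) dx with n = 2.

f(x) = cos(x)
a = 0.75, b = 1.75, n = 2
h = (b - a)/n = 0.500000

Trapezoidal rule: (h/2)[f(x₀) + 2f(x₁) + 2f(x₂) + ... + f(xₙ)]

x_0 = 0.7500, f(x_0) = 0.731689, coefficient = 1
x_1 = 1.2500, f(x_1) = 0.315322, coefficient = 2
x_2 = 1.7500, f(x_2) = -0.178246, coefficient = 1

I ≈ (0.500000/2) × 1.184088 = 0.296022
Exact value: 0.302347
Error: 0.006325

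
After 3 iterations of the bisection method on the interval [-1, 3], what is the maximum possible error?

Bisection error bound: |error| ≤ (b-a)/2^n
|error| ≤ (3 - (-1))/2^3 = 4/2^3
|error| ≤ 0.5000000000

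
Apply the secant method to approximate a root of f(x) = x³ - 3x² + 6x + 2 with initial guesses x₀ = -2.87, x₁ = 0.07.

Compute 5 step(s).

f(x) = x³ - 3x² + 6x + 2
x₀ = -2.87, x₁ = 0.07

Secant formula: x_{n+1} = x_n - f(x_n)(x_n - x_{n-1})/(f(x_n) - f(x_{n-1}))

Iteration 1:
  f(-2.870000) = -63.570603
  f(0.070000) = 2.405643
  x_2 = 0.070000 - 2.405643×(0.070000 - (-2.870000))/(2.405643 - (-63.570603))
       = -0.037199
Iteration 2:
  f(0.070000) = 2.405643
  f(-0.037199) = 1.772603
  x_3 = -0.037199 - 1.772603×(-0.037199 - 0.070000)/(1.772603 - 2.405643)
       = -0.337372
Iteration 3:
  f(-0.037199) = 1.772603
  f(-0.337372) = -0.404089
  x_4 = -0.337372 - (-0.404089)×(-0.337372 - (-0.037199))/(-0.404089 - 1.772603)
       = -0.281647
Iteration 4:
  f(-0.337372) = -0.404089
  f(-0.281647) = 0.049805
  x_5 = -0.281647 - 0.049805×(-0.281647 - (-0.337372))/(0.049805 - (-0.404089))
       = -0.287761
Iteration 5:
  f(-0.281647) = 0.049805
  f(-0.287761) = 0.001185
  x_6 = -0.287761 - 0.001185×(-0.287761 - (-0.281647))/(0.001185 - 0.049805)
       = -0.287910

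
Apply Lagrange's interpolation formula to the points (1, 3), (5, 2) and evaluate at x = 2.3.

Lagrange interpolation formula:
P(x) = Σ yᵢ × Lᵢ(x)
where Lᵢ(x) = Π_{j≠i} (x - xⱼ)/(xᵢ - xⱼ)

L_0(2.3) = (2.3 - 5)/(1 - 5) = 0.675000
L_1(2.3) = (2.3 - 1)/(5 - 1) = 0.325000

P(2.3) = 3×L_0(2.3) + 2×L_1(2.3)
P(2.3) = 2.675000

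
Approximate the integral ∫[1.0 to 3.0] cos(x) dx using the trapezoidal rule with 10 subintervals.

f(x) = cos(x)
a = 1.0, b = 3.0, n = 10
h = (b - a)/n = 0.200000

Trapezoidal rule: (h/2)[f(x₀) + 2f(x₁) + 2f(x₂) + ... + f(xₙ)]

x_0 = 1.0000, f(x_0) = 0.540302, coefficient = 1
x_1 = 1.2000, f(x_1) = 0.362358, coefficient = 2
x_2 = 1.4000, f(x_2) = 0.169967, coefficient = 2
x_3 = 1.6000, f(x_3) = -0.029200, coefficient = 2
x_4 = 1.8000, f(x_4) = -0.227202, coefficient = 2
x_5 = 2.0000, f(x_5) = -0.416147, coefficient = 2
x_6 = 2.2000, f(x_6) = -0.588501, coefficient = 2
x_7 = 2.4000, f(x_7) = -0.737394, coefficient = 2
x_8 = 2.6000, f(x_8) = -0.856889, coefficient = 2
x_9 = 2.8000, f(x_9) = -0.942222, coefficient = 2
x_10 = 3.0000, f(x_10) = -0.989992, coefficient = 1

I ≈ (0.200000/2) × -6.980149 = -0.698015
Exact value: -0.700351
Error: 0.002336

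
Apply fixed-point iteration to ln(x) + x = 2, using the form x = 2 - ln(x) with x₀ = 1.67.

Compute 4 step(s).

Equation: ln(x) + x = 2
Fixed-point form: x = 2 - ln(x)
x₀ = 1.67

x_1 = g(1.670000) = 1.487176
x_2 = g(1.487176) = 1.603121
x_3 = g(1.603121) = 1.528048
x_4 = g(1.528048) = 1.576009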